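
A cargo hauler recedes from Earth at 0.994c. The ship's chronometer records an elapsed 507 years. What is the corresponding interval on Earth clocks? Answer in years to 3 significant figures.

γ = 1/√(1 − 0.994²) = 9.1424
Time dilation: Δt = γτ₀ = 9.1424 × 507 years = 4640 years

Δt ≈ 4640 years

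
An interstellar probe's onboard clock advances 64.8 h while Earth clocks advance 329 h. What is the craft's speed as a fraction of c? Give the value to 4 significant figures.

β ≈ 0.9804

γ = Δt/τ₀ = 329/64.8 = 5.07716
β = √(1 − 1/γ²) = √(1 − 1/5.07716²) = 0.9804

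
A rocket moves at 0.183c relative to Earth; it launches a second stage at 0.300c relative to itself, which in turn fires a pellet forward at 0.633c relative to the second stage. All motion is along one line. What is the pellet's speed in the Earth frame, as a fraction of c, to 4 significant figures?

u ≈ 0.8457c

Compose boost 2: (0.300 + 0.183)/(1 + 0.300×0.183) = 0.4830/1.05490 = 0.457863
Compose boost 3: (0.633 + 0.457863)/(1 + 0.633×0.457863) = 1.09086/1.28983 = 0.8457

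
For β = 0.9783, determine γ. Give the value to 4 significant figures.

γ ≈ 4.826

γ = 1/√(1 − β²) = 1/√(1 − 0.9783²) = 1/√(0.0429291) = 4.826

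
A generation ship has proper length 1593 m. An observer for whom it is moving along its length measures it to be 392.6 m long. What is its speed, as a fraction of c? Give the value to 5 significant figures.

γ = L₀/L = 1593/392.6 = 4.057565
β = √(1 − 1/γ²) = 0.96915

β ≈ 0.96915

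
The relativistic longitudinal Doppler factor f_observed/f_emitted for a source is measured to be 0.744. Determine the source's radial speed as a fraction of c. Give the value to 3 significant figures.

β ≈ 0.287

f_obs/f_src = √((1−β)/(1+β)) = 0.744  ⇒  (1−β)/(1+β) = 0.55354
β = |1 − D²|/(1 + D²) = |1 − 0.55354|/(1 + 0.55354) = 0.287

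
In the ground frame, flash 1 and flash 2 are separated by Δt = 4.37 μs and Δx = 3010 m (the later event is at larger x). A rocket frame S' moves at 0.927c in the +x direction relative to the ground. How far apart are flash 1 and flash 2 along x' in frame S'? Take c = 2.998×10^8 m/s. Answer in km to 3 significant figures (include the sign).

Δx' ≈ 4.79 km

γ = 1/√(1 − 0.927²) = 2.6662
Δx' = γ(Δx − vΔt) = 2.6662 × (3010 m − 0.927×(2.998×10^8 m/s)×4.37×10^-6 s)
= 2.6662 × (1795.5 m) = 4.79 km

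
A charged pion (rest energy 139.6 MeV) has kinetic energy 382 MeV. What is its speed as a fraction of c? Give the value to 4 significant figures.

β ≈ 0.9635

γ = 1 + K/(m₀c²) = 1 + 382/139.6 = 3.73639
β = √(1 − 1/γ²) = 0.9635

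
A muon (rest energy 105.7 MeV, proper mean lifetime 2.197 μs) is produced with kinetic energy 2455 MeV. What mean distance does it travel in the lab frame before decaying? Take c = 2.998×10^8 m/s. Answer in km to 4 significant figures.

γ = 1 + K/(m₀c²) = 1 + 2455/105.7 = 24.2261
β = √(1 − 1/γ²) = 0.999148
Dilated lifetime: γτ₀ = 24.2261 × 2.197 μs = 53.2248 μs
d = βc·γτ₀ = 0.999148 × (2.998×10^8 m/s) × 5.32248×10^-5 s = 15.94 km

d ≈ 15.94 km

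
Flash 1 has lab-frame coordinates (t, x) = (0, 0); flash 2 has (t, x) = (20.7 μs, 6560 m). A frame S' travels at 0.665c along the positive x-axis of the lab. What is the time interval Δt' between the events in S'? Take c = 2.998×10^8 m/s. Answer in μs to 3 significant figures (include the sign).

γ = 1/√(1 − 0.665²) = 1.3390
Δt' = γ(Δt − vΔx/c²) = 1.3390 × (20.7 μs − 0.665×6560 m / (2.998×10^8 m/s))
= 1.3390 × (6.1490 μs) = 8.23 μs

Δt' ≈ 8.23 μs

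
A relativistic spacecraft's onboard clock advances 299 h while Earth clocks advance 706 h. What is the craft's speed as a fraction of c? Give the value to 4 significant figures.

γ = Δt/τ₀ = 706/299 = 2.36120
β = √(1 − 1/γ²) = √(1 − 1/2.36120²) = 0.9059

β ≈ 0.9059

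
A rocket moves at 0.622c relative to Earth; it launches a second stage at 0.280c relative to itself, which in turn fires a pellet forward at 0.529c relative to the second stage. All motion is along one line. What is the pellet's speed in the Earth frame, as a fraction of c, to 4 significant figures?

Compose boost 2: (0.280 + 0.622)/(1 + 0.280×0.622) = 0.9020/1.17416 = 0.768209
Compose boost 3: (0.529 + 0.768209)/(1 + 0.529×0.768209) = 1.29721/1.40638 = 0.9224

u ≈ 0.9224c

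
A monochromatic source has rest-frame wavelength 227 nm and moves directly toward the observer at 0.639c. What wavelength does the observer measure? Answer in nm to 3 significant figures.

λ_obs ≈ 107 nm

Relativistic Doppler: λ_obs = λ_src √((1−β)/(1+β))
= 227 × √(0.36100/1.6390) = 227 × 0.46931 = 107 nm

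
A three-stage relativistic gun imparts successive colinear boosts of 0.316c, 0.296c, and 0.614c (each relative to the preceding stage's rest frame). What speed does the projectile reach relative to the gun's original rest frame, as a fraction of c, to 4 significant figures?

Compose boost 2: (0.296 + 0.316)/(1 + 0.296×0.316) = 0.6120/1.09354 = 0.559652
Compose boost 3: (0.614 + 0.559652)/(1 + 0.614×0.559652) = 1.17365/1.34363 = 0.8735

u ≈ 0.8735c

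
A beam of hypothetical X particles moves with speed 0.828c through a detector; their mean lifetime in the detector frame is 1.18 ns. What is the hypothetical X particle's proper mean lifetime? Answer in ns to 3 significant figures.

γ = 1/√(1 − 0.828²) = 1.7834
Proper time: τ₀ = Δt/γ = 1.18/1.7834 = 0.662 ns

τ₀ ≈ 0.662 ns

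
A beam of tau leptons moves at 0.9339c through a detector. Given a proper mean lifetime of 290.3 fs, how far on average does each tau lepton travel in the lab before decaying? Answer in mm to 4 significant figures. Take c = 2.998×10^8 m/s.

d ≈ 0.2273 mm

γ = 1/√(1 − 0.9339²) = 2.79693
Dilated lifetime: Δt = γτ₀ = 2.79693 × 290.3 fs = 811.950 fs
d = vΔt = 0.9339c × 811.950 fs = 2.79983×10^8 m/s × 8.11950×10^-13 s = 0.2273 mm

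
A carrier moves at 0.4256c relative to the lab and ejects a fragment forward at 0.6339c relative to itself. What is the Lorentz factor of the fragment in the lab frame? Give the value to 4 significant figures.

γ ≈ 1.814

u_lab = (0.6339 + 0.4256)/(1 + 0.6339×0.4256) = 1.0595/1.269788 = 0.8343914
γ = 1/√(1 − 0.8343914²) = 1.814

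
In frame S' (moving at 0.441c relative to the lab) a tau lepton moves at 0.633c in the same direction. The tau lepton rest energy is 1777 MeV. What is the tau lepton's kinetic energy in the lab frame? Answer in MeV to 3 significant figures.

u_lab = (0.633 + 0.441)/(1 + 0.633×0.441) = 0.839618
γ = 1/√(1 − 0.839618²) = 1.8410
K = (γ − 1)m₀c² = (1.8410 − 1) × 1777 = 0.84102 × 1777 = 1490 MeV

K ≈ 1490 MeV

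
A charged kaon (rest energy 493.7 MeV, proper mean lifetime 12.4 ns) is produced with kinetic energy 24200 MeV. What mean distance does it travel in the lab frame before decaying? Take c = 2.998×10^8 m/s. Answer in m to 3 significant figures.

γ = 1 + K/(m₀c²) = 1 + 24200/493.7 = 50.018
β = √(1 − 1/γ²) = 0.99980
Dilated lifetime: γτ₀ = 50.018 × 12.4 ns = 620.22 ns
d = βc·γτ₀ = 0.99980 × (2.998×10^8 m/s) × 6.2022×10^-7 s = 186 m

d ≈ 186 m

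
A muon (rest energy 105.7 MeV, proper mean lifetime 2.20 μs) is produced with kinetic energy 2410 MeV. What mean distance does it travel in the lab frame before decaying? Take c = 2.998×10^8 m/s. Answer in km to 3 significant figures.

d ≈ 15.7 km

γ = 1 + K/(m₀c²) = 1 + 2410/105.7 = 23.800
β = √(1 − 1/γ²) = 0.99912
Dilated lifetime: γτ₀ = 23.800 × 2.20 μs = 52.361 μs
d = βc·γτ₀ = 0.99912 × (2.998×10^8 m/s) × 5.2361×10^-5 s = 15.7 km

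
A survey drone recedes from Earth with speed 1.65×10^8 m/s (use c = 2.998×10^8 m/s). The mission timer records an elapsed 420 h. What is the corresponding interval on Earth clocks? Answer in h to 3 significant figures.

β = v/c = 1.65×10^8 / 2.998×10^8 = 0.55037
γ = 1/√(1 − 0.55037²) = 1.1977
Time dilation: Δt = γτ₀ = 1.1977 × 420 h = 503 h

Δt ≈ 503 h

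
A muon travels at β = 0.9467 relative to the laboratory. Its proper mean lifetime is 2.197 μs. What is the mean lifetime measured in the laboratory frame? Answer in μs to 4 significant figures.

Δt ≈ 6.821 μs

γ = 1/√(1 − 0.9467²) = 3.10447
Time dilation: Δt = γτ₀ = 3.10447 × 2.197 μs = 6.821 μs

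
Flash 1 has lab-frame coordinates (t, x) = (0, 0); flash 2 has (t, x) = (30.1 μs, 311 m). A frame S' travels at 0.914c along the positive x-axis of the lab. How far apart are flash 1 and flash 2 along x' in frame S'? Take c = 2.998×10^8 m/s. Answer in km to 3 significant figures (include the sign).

Δx' ≈ -19.6 km

γ = 1/√(1 − 0.914²) = 2.4648
Δx' = γ(Δx − vΔt) = 2.4648 × (311 m − 0.914×(2.998×10^8 m/s)×30.1×10^-6 s)
= 2.4648 × (-7936.9 m) = -19.6 km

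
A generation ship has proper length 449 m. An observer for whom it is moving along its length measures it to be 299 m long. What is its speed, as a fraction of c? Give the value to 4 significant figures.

γ = L₀/L = 449/299 = 1.50167
β = √(1 − 1/γ²) = 0.7460

β ≈ 0.7460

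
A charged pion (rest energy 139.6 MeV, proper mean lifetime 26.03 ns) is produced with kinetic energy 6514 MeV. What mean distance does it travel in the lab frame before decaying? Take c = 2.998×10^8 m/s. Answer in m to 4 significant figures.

d ≈ 371.9 m

γ = 1 + K/(m₀c²) = 1 + 6514/139.6 = 47.6619
β = √(1 − 1/γ²) = 0.999780
Dilated lifetime: γτ₀ = 47.6619 × 26.03 ns = 1240.64 ns
d = βc·γτ₀ = 0.999780 × (2.998×10^8 m/s) × 1.24064×10^-6 s = 371.9 m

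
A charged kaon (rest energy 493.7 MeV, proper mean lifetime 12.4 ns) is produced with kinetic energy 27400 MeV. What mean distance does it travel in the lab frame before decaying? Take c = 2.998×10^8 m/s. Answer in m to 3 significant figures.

d ≈ 210 m

γ = 1 + K/(m₀c²) = 1 + 27400/493.7 = 56.499
β = √(1 − 1/γ²) = 0.99984
Dilated lifetime: γτ₀ = 56.499 × 12.4 ns = 700.59 ns
d = βc·γτ₀ = 0.99984 × (2.998×10^8 m/s) × 7.0059×10^-7 s = 210 m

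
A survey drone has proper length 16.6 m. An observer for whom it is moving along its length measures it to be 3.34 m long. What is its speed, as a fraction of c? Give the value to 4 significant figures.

γ = L₀/L = 16.6/3.34 = 4.97006
β = √(1 − 1/γ²) = 0.9795

β ≈ 0.9795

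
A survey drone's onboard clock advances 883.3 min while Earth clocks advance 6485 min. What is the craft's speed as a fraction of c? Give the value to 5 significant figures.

γ = Δt/τ₀ = 6485/883.3 = 7.341786
β = √(1 − 1/γ²) = √(1 − 1/7.341786²) = 0.99068

β ≈ 0.99068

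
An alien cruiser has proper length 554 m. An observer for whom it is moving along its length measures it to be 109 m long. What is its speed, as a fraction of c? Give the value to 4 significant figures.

β ≈ 0.9805

γ = L₀/L = 554/109 = 5.08257
β = √(1 − 1/γ²) = 0.9805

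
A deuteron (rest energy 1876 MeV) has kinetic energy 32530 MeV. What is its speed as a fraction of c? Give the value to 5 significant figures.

γ = 1 + K/(m₀c²) = 1 + 32530/1876 = 18.34009
β = √(1 − 1/γ²) = 0.99851

β ≈ 0.99851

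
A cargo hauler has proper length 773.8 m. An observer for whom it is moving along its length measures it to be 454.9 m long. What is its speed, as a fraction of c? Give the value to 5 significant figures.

β ≈ 0.80895

γ = L₀/L = 773.8/454.9 = 1.701033
β = √(1 − 1/γ²) = 0.80895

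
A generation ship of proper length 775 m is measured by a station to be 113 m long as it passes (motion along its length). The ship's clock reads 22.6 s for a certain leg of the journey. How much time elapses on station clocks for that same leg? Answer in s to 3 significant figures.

Δt ≈ 155 s

Length contraction ⇒ γ = L₀/L = 775/113 = 6.8584
Time dilation: Δt = γτ₀ = 6.8584 × 22.6 s = 155 s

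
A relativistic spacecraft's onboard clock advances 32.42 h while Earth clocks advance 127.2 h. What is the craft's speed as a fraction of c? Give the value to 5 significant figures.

β ≈ 0.96697

γ = Δt/τ₀ = 127.2/32.42 = 3.923504
β = √(1 − 1/γ²) = √(1 − 1/3.923504²) = 0.96697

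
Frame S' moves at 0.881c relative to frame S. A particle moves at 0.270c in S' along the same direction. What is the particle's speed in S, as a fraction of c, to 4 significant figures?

u ≈ 0.9298c

Relativistic velocity addition: u = (u' + v)/(1 + u'v/c²)
= (0.270 + 0.881)/(1 + 0.270×0.881) = 1.151/1.23787 = 0.9298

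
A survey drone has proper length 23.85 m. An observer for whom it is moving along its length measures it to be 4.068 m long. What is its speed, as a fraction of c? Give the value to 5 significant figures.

γ = L₀/L = 23.85/4.068 = 5.862832
β = √(1 − 1/γ²) = 0.98535

β ≈ 0.98535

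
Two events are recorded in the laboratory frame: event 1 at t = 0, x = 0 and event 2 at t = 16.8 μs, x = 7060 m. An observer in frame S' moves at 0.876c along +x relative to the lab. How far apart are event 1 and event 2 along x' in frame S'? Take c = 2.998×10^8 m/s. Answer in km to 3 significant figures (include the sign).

γ = 1/√(1 − 0.876²) = 2.0734
Δx' = γ(Δx − vΔt) = 2.0734 × (7060 m − 0.876×(2.998×10^8 m/s)×16.8×10^-6 s)
= 2.0734 × (2647.9 m) = 5.49 km

Δx' ≈ 5.49 km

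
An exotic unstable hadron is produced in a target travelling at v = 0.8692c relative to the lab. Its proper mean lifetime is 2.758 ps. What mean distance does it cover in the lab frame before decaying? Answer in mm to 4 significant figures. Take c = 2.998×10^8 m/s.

d ≈ 1.453 mm

γ = 1/√(1 − 0.8692²) = 2.02241
Dilated lifetime: Δt = γτ₀ = 2.02241 × 2.758 ps = 5.57779 ps
d = vΔt = 0.8692c × 5.57779 ps = 2.60586×10^8 m/s × 5.57779×10^-12 s = 1.453 mm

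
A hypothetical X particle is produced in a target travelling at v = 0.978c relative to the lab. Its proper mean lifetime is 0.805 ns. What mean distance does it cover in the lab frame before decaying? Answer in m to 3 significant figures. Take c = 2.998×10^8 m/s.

γ = 1/√(1 − 0.978²) = 4.7938
Dilated lifetime: Δt = γτ₀ = 4.7938 × 0.805 ns = 3.8590 ns
d = vΔt = 0.978c × 3.8590 ns = 2.9320×10^8 m/s × 3.8590×10^-9 s = 1.13 m

d ≈ 1.13 m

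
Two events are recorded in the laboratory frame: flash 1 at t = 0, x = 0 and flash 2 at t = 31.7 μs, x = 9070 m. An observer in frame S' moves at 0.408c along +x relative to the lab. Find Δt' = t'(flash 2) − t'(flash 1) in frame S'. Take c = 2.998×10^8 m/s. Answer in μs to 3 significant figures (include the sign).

Δt' ≈ 21.2 μs

γ = 1/√(1 − 0.408²) = 1.0953
Δt' = γ(Δt − vΔx/c²) = 1.0953 × (31.7 μs − 0.408×9070 m / (2.998×10^8 m/s))
= 1.0953 × (19.357 μs) = 21.2 μs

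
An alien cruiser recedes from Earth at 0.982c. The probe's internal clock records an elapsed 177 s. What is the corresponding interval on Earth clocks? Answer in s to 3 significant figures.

Δt ≈ 937 s

γ = 1/√(1 − 0.982²) = 5.2943
Time dilation: Δt = γτ₀ = 5.2943 × 177 s = 937 s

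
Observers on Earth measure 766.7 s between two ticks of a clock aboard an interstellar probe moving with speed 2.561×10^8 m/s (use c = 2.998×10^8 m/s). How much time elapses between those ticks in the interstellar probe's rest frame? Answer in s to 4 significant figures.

τ₀ ≈ 398.6 s

β = v/c = 2.561×10^8 / 2.998×10^8 = 0.854236
γ = 1/√(1 − 0.854236²) = 1.92350
Proper time: τ₀ = Δt/γ = 766.7/1.92350 = 398.6 s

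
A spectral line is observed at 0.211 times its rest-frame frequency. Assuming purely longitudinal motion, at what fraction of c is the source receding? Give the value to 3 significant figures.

f_obs/f_src = √((1−β)/(1+β)) = 0.211  ⇒  (1−β)/(1+β) = 0.044521
β = |1 − D²|/(1 + D²) = |1 − 0.044521|/(1 + 0.044521) = 0.915

β ≈ 0.915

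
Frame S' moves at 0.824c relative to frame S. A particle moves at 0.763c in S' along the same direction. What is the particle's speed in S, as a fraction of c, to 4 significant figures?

Relativistic velocity addition: u = (u' + v)/(1 + u'v/c²)
= (0.763 + 0.824)/(1 + 0.763×0.824) = 1.587/1.62871 = 0.9744

u ≈ 0.9744c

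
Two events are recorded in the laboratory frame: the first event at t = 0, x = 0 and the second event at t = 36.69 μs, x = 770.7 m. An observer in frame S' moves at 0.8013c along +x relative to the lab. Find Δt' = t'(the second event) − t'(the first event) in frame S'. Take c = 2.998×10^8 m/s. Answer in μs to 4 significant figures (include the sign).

Δt' ≈ 57.88 μs

γ = 1/√(1 − 0.8013²) = 1.67151
Δt' = γ(Δt − vΔx/c²) = 1.67151 × (36.69 μs − 0.8013×770.7 m / (2.998×10^8 m/s))
= 1.67151 × (34.6301 μs) = 57.88 μs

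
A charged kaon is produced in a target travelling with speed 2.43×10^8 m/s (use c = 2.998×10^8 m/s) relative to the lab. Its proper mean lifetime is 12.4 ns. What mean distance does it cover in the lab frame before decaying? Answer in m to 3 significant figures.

d ≈ 5.14 m

β = v/c = 2.43×10^8 / 2.998×10^8 = 0.81054
γ = 1/√(1 − 0.81054²) = 1.7074
Dilated lifetime: Δt = γτ₀ = 1.7074 × 12.4 ns = 21.172 ns
d = vΔt = 0.81054c × 21.172 ns = 2.4300×10^8 m/s × 2.1172×10^-8 s = 5.14 m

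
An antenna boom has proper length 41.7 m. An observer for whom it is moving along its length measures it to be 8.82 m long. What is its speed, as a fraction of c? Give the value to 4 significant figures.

β ≈ 0.9774

γ = L₀/L = 41.7/8.82 = 4.72789
β = √(1 − 1/γ²) = 0.9774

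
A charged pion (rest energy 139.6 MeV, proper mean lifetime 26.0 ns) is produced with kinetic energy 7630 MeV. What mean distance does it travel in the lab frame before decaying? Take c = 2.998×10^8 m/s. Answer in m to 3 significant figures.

d ≈ 434 m

γ = 1 + K/(m₀c²) = 1 + 7630/139.6 = 55.656
β = √(1 − 1/γ²) = 0.99984
Dilated lifetime: γτ₀ = 55.656 × 26.0 ns = 1447.1 ns
d = βc·γτ₀ = 0.99984 × (2.998×10^8 m/s) × 1.4471×10^-6 s = 434 m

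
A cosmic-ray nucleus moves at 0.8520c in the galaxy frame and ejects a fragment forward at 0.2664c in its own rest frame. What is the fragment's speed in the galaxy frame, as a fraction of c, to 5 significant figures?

u ≈ 0.91151c

Compose boost 2: (0.2664 + 0.8520)/(1 + 0.2664×0.8520) = 1.1184/1.226973 = 0.91151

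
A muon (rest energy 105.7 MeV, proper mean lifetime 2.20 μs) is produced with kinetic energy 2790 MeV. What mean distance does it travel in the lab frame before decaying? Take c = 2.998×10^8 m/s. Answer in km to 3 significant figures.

d ≈ 18.1 km

γ = 1 + K/(m₀c²) = 1 + 2790/105.7 = 27.395
β = √(1 − 1/γ²) = 0.99933
Dilated lifetime: γτ₀ = 27.395 × 2.20 μs = 60.270 μs
d = βc·γτ₀ = 0.99933 × (2.998×10^8 m/s) × 6.0270×10^-5 s = 18.1 km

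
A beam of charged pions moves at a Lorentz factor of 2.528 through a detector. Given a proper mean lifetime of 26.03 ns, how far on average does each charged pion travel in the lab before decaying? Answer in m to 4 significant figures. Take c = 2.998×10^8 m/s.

d ≈ 18.12 m

β = √(1 − 1/γ²) = √(1 − 1/2.528²) = 0.918436
Dilated lifetime: Δt = γτ₀ = 2.528 × 26.03 ns = 65.8038 ns
d = vΔt = 0.918436c × 65.8038 ns = 2.75347×10^8 m/s × 6.58038×10^-8 s = 18.12 m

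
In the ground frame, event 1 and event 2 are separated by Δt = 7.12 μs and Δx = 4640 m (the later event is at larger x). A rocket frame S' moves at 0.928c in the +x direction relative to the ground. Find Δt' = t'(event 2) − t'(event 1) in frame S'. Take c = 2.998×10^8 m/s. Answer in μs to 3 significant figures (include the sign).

γ = 1/√(1 − 0.928²) = 2.6840
Δt' = γ(Δt − vΔx/c²) = 2.6840 × (7.12 μs − 0.928×4640 m / (2.998×10^8 m/s))
= 2.6840 × (-7.2426 μs) = -19.4 μs

Δt' ≈ -19.4 μs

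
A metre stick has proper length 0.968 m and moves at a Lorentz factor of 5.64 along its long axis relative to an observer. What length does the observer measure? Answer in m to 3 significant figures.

γ = 5.64 (given)
Length contraction: L = L₀/γ = 0.968/5.64 = 0.172 m

L ≈ 0.172 m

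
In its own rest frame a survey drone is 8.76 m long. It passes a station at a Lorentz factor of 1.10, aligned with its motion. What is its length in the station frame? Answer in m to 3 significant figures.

L ≈ 7.96 m

γ = 1.10 (given)
Length contraction: L = L₀/γ = 8.76/1.10 = 7.96 m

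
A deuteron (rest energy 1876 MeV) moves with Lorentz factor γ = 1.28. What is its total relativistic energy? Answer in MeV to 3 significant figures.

E ≈ 2400 MeV

γ = 1.28 (given)
E = γm₀c² = 1.28 × 1876 MeV = 2400 MeV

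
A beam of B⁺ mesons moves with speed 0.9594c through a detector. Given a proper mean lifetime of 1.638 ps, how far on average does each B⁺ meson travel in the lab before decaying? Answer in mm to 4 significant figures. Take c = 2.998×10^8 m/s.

d ≈ 1.670 mm

γ = 1/√(1 − 0.9594²) = 3.54548
Dilated lifetime: Δt = γτ₀ = 3.54548 × 1.638 ps = 5.80750 ps
d = vΔt = 0.9594c × 5.80750 ps = 2.87628×10^8 m/s × 5.80750×10^-12 s = 1.670 mm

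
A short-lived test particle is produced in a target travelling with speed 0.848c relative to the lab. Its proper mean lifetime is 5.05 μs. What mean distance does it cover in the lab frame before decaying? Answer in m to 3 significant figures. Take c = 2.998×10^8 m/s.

d ≈ 2420 m

γ = 1/√(1 − 0.848²) = 1.8868
Dilated lifetime: Δt = γτ₀ = 1.8868 × 5.05 μs = 9.5284 μs
d = vΔt = 0.848c × 9.5284 μs = 2.5423×10^8 m/s × 9.5284×10^-6 s = 2420 m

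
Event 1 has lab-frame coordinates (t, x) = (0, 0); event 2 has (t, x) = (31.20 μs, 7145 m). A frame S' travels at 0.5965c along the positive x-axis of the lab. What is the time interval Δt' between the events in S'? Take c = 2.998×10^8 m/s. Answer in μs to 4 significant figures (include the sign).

Δt' ≈ 21.16 μs

γ = 1/√(1 − 0.5965²) = 1.24593
Δt' = γ(Δt − vΔx/c²) = 1.24593 × (31.20 μs − 0.5965×7145 m / (2.998×10^8 m/s))
= 1.24593 × (16.9839 μs) = 21.16 μs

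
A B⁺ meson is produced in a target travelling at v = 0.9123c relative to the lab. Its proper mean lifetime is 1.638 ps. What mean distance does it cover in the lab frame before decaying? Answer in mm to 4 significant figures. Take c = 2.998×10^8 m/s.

γ = 1/√(1 − 0.9123²) = 2.44187
Dilated lifetime: Δt = γτ₀ = 2.44187 × 1.638 ps = 3.99978 ps
d = vΔt = 0.9123c × 3.99978 ps = 2.73508×10^8 m/s × 3.99978×10^-12 s = 1.094 mm

d ≈ 1.094 mm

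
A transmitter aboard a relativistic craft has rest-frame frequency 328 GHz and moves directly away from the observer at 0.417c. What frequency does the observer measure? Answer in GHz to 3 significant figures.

Relativistic Doppler: f_obs = f_src √((1−β)/(1+β))
= 328 × √(0.58300/1.4170) = 328 × 0.64143 = 210 GHz

f_obs ≈ 210 GHz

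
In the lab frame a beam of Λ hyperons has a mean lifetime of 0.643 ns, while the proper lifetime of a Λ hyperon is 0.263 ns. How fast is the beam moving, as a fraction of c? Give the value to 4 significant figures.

β ≈ 0.9125

γ = Δt/τ₀ = 0.643/0.263 = 2.44487
β = √(1 − 1/γ²) = √(1 − 1/2.44487²) = 0.9125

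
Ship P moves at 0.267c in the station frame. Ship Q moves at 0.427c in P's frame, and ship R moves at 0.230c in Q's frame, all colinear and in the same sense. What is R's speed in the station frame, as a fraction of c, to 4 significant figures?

u ≈ 0.7461c

Compose boost 2: (0.427 + 0.267)/(1 + 0.427×0.267) = 0.6940/1.11401 = 0.622975
Compose boost 3: (0.230 + 0.622975)/(1 + 0.230×0.622975) = 0.852975/1.14328 = 0.7461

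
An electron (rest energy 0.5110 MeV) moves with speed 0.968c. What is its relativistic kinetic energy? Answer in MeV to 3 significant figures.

γ = 1/√(1 − 0.968²) = 3.9849
K = (γ − 1)m₀c² = (3.9849 − 1) × 0.5110 MeV = 2.9849 × 0.5110 MeV = 1.53 MeV

K ≈ 1.53 MeV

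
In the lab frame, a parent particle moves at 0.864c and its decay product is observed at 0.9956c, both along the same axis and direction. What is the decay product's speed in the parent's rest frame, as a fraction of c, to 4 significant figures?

Inverse velocity addition: u' = (u − v)/(1 − uv/c²)
= (0.9956 − 0.864)/(1 − 0.9956×0.864) = 0.1316/0.139802 = 0.9413

u' ≈ 0.9413c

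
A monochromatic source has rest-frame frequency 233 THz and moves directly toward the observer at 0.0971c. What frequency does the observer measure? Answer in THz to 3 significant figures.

Relativistic Doppler: f_obs = f_src √((1+β)/(1−β))
= 233 × √(1.0971/0.90290) = 233 × 1.1023 = 257 THz

f_obs ≈ 257 THz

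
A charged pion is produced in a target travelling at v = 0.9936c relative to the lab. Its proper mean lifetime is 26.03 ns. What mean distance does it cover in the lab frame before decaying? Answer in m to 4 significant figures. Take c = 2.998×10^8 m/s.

d ≈ 68.64 m

γ = 1/√(1 − 0.9936²) = 8.85301
Dilated lifetime: Δt = γτ₀ = 8.85301 × 26.03 ns = 230.444 ns
d = vΔt = 0.9936c × 230.444 ns = 2.97881×10^8 m/s × 2.30444×10^-7 s = 68.64 m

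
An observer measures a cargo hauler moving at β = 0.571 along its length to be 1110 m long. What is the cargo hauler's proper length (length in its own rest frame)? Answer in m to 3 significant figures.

γ = 1/√(1 − 0.571²) = 1.2181
L₀ = γL = 1.2181 × 1110 = 1350 m

L₀ ≈ 1350 m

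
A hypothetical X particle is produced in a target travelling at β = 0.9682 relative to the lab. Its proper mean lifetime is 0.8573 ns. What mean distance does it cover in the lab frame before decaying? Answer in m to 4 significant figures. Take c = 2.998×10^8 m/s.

d ≈ 0.9947 m

γ = 1/√(1 − 0.9682²) = 3.99716
Dilated lifetime: Δt = γτ₀ = 3.99716 × 0.8573 ns = 3.42677 ns
d = vΔt = 0.9682c × 3.42677 ns = 2.90266×10^8 m/s × 3.42677×10^-9 s = 0.9947 m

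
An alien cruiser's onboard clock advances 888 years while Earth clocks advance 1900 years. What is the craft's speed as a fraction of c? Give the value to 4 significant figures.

γ = Δt/τ₀ = 1900/888 = 2.13964
β = √(1 − 1/γ²) = √(1 − 1/2.13964²) = 0.8841

β ≈ 0.8841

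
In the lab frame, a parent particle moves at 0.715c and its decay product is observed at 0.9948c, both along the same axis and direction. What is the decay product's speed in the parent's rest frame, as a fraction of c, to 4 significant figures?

Inverse velocity addition: u' = (u − v)/(1 − uv/c²)
= (0.9948 − 0.715)/(1 − 0.9948×0.715) = 0.2798/0.288718 = 0.9691

u' ≈ 0.9691c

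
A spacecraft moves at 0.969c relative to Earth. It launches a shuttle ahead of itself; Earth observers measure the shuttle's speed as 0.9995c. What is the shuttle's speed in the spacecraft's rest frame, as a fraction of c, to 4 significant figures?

Inverse velocity addition: u' = (u − v)/(1 − uv/c²)
= (0.9995 − 0.969)/(1 − 0.9995×0.969) = 0.03050/0.0314845 = 0.9687

u' ≈ 0.9687c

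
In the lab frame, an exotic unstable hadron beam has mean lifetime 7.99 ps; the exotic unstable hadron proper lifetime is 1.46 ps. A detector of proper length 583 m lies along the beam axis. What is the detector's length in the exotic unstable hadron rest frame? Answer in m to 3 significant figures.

L ≈ 107 m

Time dilation ⇒ γ = Δt/τ₀ = 7.99/1.46 = 5.4726
Length contraction: L = L₀/γ = 583/5.4726 = 107 m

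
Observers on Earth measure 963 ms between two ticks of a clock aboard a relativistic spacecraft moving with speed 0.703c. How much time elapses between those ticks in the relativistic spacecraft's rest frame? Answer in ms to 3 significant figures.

γ = 1/√(1 − 0.703²) = 1.4061
Proper time: τ₀ = Δt/γ = 963/1.4061 = 685 ms

τ₀ ≈ 685 ms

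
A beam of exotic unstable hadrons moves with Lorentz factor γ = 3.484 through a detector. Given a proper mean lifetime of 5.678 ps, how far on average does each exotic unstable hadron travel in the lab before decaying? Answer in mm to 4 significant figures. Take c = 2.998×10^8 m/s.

β = √(1 − 1/γ²) = √(1 − 1/3.484²) = 0.957923
Dilated lifetime: Δt = γτ₀ = 3.484 × 5.678 ps = 19.7822 ps
d = vΔt = 0.957923c × 19.7822 ps = 2.87185×10^8 m/s × 1.97822×10^-11 s = 5.681 mm

d ≈ 5.681 mm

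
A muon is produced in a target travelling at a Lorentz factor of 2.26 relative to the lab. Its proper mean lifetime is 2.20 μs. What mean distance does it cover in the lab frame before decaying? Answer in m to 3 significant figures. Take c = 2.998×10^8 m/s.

β = √(1 − 1/γ²) = √(1 − 1/2.26²) = 0.89678
Dilated lifetime: Δt = γτ₀ = 2.26 × 2.20 μs = 4.9720 μs
d = vΔt = 0.89678c × 4.9720 μs = 2.6885×10^8 m/s × 4.9720×10^-6 s = 1340 m

d ≈ 1340 m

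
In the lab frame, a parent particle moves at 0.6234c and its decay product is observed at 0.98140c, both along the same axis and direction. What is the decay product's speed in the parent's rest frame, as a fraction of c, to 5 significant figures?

u' ≈ 0.92222c

Inverse velocity addition: u' = (u − v)/(1 − uv/c²)
= (0.98140 − 0.6234)/(1 − 0.98140×0.6234) = 0.35800/0.3881952 = 0.92222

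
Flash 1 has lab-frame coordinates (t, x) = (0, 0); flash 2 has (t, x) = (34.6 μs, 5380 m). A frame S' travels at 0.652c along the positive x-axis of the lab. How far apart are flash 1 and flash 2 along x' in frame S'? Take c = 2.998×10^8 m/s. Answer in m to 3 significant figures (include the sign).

γ = 1/√(1 − 0.652²) = 1.3189
Δx' = γ(Δx − vΔt) = 1.3189 × (5380 m − 0.652×(2.998×10^8 m/s)×34.6×10^-6 s)
= 1.3189 × (-1383.2 m) = -1820 m

Δx' ≈ -1820 m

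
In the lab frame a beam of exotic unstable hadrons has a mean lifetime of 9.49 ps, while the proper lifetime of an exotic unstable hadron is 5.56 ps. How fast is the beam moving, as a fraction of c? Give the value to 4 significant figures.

β ≈ 0.8104

γ = Δt/τ₀ = 9.49/5.56 = 1.70683
β = √(1 − 1/γ²) = √(1 − 1/1.70683²) = 0.8104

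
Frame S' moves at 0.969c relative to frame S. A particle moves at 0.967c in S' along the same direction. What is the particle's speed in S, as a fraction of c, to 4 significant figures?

Relativistic velocity addition: u = (u' + v)/(1 + u'v/c²)
= (0.967 + 0.969)/(1 + 0.967×0.969) = 1.936/1.93702 = 0.9995

u ≈ 0.9995c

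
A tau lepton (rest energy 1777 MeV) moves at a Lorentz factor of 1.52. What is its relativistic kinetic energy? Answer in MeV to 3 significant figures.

γ = 1.52 (given)
K = (γ − 1)m₀c² = (1.52 − 1) × 1777 MeV = 0.52000 × 1777 MeV = 924 MeV

K ≈ 924 MeV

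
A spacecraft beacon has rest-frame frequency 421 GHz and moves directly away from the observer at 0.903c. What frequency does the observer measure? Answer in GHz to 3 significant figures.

Relativistic Doppler: f_obs = f_src √((1−β)/(1+β))
= 421 × √(0.097000/1.9030) = 421 × 0.22577 = 95.0 GHz

f_obs ≈ 95.0 GHz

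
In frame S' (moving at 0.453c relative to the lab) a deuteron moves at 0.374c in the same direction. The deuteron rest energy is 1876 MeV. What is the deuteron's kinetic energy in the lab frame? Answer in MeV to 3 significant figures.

K ≈ 777 MeV

u_lab = (0.374 + 0.453)/(1 + 0.374×0.453) = 0.707187
γ = 1/√(1 − 0.707187²) = 1.4144
K = (γ − 1)m₀c² = (1.4144 − 1) × 1876 = 0.41437 × 1876 = 777 MeV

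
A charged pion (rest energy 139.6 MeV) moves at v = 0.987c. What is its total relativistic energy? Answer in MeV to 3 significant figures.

γ = 1/√(1 − 0.987²) = 6.2220
E = γm₀c² = 6.2220 × 139.6 MeV = 869 MeV

E ≈ 869 MeV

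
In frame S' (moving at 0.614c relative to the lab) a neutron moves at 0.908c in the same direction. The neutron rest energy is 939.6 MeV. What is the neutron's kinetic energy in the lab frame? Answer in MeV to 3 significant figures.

K ≈ 3490 MeV

u_lab = (0.908 + 0.614)/(1 + 0.908×0.614) = 0.977200
γ = 1/√(1 − 0.977200²) = 4.7098
K = (γ − 1)m₀c² = (4.7098 − 1) × 939.6 = 3.7098 × 939.6 = 3490 MeV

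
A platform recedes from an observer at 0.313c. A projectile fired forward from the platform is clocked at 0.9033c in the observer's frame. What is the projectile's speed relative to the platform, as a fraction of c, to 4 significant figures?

u' ≈ 0.8230c

Inverse velocity addition: u' = (u − v)/(1 − uv/c²)
= (0.9033 − 0.313)/(1 − 0.9033×0.313) = 0.5903/0.717267 = 0.8230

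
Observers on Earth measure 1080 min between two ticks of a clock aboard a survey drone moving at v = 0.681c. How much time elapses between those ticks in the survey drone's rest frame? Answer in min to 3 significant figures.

γ = 1/√(1 − 0.681²) = 1.3656
Proper time: τ₀ = Δt/γ = 1080/1.3656 = 791 min

τ₀ ≈ 791 min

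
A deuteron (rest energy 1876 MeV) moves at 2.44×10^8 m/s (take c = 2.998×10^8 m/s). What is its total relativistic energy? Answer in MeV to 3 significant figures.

E ≈ 3230 MeV

β = v/c = 2.44×10^8 / 2.998×10^8 = 0.81388
γ = 1/√(1 − 0.81388²) = 1.7211
E = γm₀c² = 1.7211 × 1876 MeV = 3230 MeV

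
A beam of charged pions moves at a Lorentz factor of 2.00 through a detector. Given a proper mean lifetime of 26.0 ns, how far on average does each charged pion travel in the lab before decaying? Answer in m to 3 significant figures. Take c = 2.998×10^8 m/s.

d ≈ 13.5 m

β = √(1 − 1/γ²) = √(1 − 1/2.00²) = 0.86603
Dilated lifetime: Δt = γτ₀ = 2.00 × 26.0 ns = 52.000 ns
d = vΔt = 0.86603c × 52.000 ns = 2.5963×10^8 m/s × 5.2000×10^-8 s = 13.5 m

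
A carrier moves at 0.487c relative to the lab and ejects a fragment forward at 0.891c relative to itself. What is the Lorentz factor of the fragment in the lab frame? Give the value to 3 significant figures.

u_lab = (0.891 + 0.487)/(1 + 0.891×0.487) = 1.378/1.43392 = 0.961004
γ = 1/√(1 − 0.961004²) = 3.62

γ ≈ 3.62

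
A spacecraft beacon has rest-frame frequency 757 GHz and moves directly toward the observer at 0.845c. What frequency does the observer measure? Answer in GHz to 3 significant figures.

Relativistic Doppler: f_obs = f_src √((1+β)/(1−β))
= 757 × √(1.8450/0.15500) = 757 × 3.4501 = 2610 GHz

f_obs ≈ 2610 GHz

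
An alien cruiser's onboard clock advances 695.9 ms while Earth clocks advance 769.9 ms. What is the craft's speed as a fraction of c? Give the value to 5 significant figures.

γ = Δt/τ₀ = 769.9/695.9 = 1.106337
β = √(1 − 1/γ²) = √(1 − 1/1.106337²) = 0.42778

β ≈ 0.42778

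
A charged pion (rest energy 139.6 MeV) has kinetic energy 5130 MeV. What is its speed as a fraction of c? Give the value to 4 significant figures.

β ≈ 0.9996

γ = 1 + K/(m₀c²) = 1 + 5130/139.6 = 37.7479
β = √(1 − 1/γ²) = 0.9996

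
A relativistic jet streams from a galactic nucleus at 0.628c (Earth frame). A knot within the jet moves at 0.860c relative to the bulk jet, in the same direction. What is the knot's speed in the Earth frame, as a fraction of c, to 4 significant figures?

u ≈ 0.9662c

Relativistic velocity addition: u = (u' + v)/(1 + u'v/c²)
= (0.860 + 0.628)/(1 + 0.860×0.628) = 1.488/1.54008 = 0.9662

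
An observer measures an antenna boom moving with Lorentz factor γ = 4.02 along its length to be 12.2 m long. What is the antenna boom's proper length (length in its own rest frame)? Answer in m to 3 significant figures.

γ = 4.02 (given)
L₀ = γL = 4.02 × 12.2 = 49.0 m

L₀ ≈ 49.0 m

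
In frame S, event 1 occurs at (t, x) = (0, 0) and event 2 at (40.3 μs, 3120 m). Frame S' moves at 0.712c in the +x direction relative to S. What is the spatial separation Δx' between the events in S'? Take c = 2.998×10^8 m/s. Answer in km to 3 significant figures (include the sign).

Δx' ≈ -7.81 km

γ = 1/√(1 − 0.712²) = 1.4241
Δx' = γ(Δx − vΔt) = 1.4241 × (3120 m − 0.712×(2.998×10^8 m/s)×40.3×10^-6 s)
= 1.4241 × (-5482.3 m) = -7.81 km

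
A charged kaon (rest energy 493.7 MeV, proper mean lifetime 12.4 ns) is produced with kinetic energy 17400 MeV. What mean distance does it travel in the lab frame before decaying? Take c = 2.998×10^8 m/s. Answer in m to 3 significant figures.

γ = 1 + K/(m₀c²) = 1 + 17400/493.7 = 36.244
β = √(1 − 1/γ²) = 0.99962
Dilated lifetime: γτ₀ = 36.244 × 12.4 ns = 449.43 ns
d = βc·γτ₀ = 0.99962 × (2.998×10^8 m/s) × 4.4943×10^-7 s = 135 m

d ≈ 135 m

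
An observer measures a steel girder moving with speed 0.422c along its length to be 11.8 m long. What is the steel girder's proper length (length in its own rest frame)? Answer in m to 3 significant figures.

γ = 1/√(1 − 0.422²) = 1.1030
L₀ = γL = 1.1030 × 11.8 = 13.0 m

L₀ ≈ 13.0 m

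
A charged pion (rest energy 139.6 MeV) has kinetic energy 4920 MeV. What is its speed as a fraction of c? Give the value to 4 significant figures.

β ≈ 0.9996

γ = 1 + K/(m₀c²) = 1 + 4920/139.6 = 36.2436
β = √(1 − 1/γ²) = 0.9996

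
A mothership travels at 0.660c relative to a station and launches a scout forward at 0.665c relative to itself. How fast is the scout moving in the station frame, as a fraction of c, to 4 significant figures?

Compose boost 2: (0.665 + 0.660)/(1 + 0.665×0.660) = 1.325/1.43890 = 0.9208

u ≈ 0.9208c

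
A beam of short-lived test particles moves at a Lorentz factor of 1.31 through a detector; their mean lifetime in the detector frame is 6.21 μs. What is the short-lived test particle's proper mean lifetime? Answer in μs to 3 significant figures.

γ = 1.31 (given)
Proper time: τ₀ = Δt/γ = 6.21/1.31 = 4.74 μs

τ₀ ≈ 4.74 μs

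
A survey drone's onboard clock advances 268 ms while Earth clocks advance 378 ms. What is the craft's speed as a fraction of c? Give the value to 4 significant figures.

β ≈ 0.7052

γ = Δt/τ₀ = 378/268 = 1.41045
β = √(1 − 1/γ²) = √(1 − 1/1.41045²) = 0.7052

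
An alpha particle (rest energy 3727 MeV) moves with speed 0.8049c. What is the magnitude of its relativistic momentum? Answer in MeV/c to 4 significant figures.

p ≈ 5055 MeV/c

γ = 1/√(1 − 0.8049²) = 1.68517
p = γβm₀c = 1.68517 × 0.8049 × 3727 MeV/c = 5055 MeV/c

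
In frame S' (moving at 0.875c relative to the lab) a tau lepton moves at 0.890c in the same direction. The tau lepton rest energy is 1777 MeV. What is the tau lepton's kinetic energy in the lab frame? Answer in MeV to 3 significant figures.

K ≈ 12500 MeV

u_lab = (0.890 + 0.875)/(1 + 0.890×0.875) = 0.992270
γ = 1/√(1 − 0.992270²) = 8.0581
K = (γ − 1)m₀c² = (8.0581 − 1) × 1777 = 7.0581 × 1777 = 12500 MeV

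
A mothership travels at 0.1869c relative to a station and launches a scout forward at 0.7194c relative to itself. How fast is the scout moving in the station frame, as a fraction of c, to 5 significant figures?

Compose boost 2: (0.7194 + 0.1869)/(1 + 0.7194×0.1869) = 0.90630/1.134456 = 0.79889

u ≈ 0.79889c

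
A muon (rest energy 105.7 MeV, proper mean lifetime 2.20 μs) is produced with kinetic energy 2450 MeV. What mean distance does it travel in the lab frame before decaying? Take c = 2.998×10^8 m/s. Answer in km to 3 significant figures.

γ = 1 + K/(m₀c²) = 1 + 2450/105.7 = 24.179
β = √(1 − 1/γ²) = 0.99914
Dilated lifetime: γτ₀ = 24.179 × 2.20 μs = 53.193 μs
d = βc·γτ₀ = 0.99914 × (2.998×10^8 m/s) × 5.3193×10^-5 s = 15.9 km

d ≈ 15.9 km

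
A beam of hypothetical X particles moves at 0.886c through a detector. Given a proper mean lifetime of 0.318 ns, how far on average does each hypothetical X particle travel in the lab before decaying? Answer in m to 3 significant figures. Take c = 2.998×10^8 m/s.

γ = 1/√(1 − 0.886²) = 2.1566
Dilated lifetime: Δt = γτ₀ = 2.1566 × 0.318 ns = 0.68581 ns
d = vΔt = 0.886c × 0.68581 ns = 2.6562×10^8 m/s × 6.8581×10^-10 s = 0.182 m

d ≈ 0.182 m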